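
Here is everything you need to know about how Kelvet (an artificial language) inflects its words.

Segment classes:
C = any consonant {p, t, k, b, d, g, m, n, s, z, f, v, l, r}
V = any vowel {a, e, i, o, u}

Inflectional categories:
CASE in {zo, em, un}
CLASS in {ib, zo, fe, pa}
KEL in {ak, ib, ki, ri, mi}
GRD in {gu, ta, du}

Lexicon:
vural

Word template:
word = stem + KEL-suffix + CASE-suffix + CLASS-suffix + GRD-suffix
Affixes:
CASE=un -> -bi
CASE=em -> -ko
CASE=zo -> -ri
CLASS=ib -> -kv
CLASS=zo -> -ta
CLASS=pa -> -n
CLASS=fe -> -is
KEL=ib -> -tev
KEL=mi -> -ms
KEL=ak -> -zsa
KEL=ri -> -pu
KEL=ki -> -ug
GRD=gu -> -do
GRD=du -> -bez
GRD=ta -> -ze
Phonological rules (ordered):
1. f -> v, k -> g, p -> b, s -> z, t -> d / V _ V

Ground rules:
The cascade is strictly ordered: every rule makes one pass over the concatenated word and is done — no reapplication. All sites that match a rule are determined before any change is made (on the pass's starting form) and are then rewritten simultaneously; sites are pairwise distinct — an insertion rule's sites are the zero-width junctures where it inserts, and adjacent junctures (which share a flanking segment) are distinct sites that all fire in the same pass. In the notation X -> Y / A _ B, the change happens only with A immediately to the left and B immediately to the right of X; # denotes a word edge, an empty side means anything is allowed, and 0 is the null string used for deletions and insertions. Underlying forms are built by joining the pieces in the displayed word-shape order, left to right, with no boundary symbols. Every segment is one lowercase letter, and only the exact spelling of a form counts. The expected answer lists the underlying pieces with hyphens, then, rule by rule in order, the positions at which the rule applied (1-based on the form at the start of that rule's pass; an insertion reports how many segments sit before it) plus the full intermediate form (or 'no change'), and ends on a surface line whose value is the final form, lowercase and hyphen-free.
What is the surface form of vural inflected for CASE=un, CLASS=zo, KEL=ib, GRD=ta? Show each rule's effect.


underlying: vural-tev-bi-ta-ze
1. f -> v, k -> g, p -> b, s -> z, t -> d / V _ V: fires at position(s) 11: vuraltevbidaze
surface: vuraltevbidaze


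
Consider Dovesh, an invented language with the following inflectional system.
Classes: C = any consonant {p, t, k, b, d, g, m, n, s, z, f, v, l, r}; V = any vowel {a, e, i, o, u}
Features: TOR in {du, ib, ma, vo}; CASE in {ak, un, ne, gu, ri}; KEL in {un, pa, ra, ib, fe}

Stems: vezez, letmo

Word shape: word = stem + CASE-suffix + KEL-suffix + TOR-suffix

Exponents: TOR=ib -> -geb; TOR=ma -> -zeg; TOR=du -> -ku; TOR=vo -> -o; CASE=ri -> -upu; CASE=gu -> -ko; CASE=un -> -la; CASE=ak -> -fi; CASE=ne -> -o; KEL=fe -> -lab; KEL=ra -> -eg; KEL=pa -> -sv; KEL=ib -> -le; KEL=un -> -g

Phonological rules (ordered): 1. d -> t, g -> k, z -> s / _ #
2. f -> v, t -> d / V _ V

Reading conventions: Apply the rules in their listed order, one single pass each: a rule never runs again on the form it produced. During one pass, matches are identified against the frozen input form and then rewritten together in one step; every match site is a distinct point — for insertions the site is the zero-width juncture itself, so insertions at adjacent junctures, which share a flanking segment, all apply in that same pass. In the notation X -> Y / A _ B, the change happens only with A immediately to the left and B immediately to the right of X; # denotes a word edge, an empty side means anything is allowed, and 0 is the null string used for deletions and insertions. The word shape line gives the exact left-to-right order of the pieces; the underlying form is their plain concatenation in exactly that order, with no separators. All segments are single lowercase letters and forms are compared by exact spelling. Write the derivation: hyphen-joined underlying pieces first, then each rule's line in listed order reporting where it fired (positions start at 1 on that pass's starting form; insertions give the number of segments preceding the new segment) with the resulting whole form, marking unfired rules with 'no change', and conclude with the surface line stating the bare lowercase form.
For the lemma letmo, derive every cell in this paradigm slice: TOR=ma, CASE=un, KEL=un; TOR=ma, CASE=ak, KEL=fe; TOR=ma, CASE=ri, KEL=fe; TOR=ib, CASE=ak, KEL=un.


cell TOR=ma, CASE=un, KEL=un:
underlying: letmo-la-g-zeg
1. d -> t, g -> k, z -> s / _ #: fires at position(s) 11: letmolagzek
2. f -> v, t -> d / V _ V: no change
surface: letmolagzek

cell TOR=ma, CASE=ak, KEL=fe:
underlying: letmo-fi-lab-zeg
1. d -> t, g -> k, z -> s / _ #: fires at position(s) 13: letmofilabzek
2. f -> v, t -> d / V _ V: fires at position(s) 6: letmovilabzek
surface: letmovilabzek

cell TOR=ma, CASE=ri, KEL=fe:
underlying: letmo-upu-lab-zeg
1. d -> t, g -> k, z -> s / _ #: fires at position(s) 14: letmoupulabzek
2. f -> v, t -> d / V _ V: no change
surface: letmoupulabzek

cell TOR=ib, CASE=ak, KEL=un:
underlying: letmo-fi-g-geb
1. d -> t, g -> k, z -> s / _ #: no change
2. f -> v, t -> d / V _ V: fires at position(s) 6: letmoviggeb
surface: letmoviggeb


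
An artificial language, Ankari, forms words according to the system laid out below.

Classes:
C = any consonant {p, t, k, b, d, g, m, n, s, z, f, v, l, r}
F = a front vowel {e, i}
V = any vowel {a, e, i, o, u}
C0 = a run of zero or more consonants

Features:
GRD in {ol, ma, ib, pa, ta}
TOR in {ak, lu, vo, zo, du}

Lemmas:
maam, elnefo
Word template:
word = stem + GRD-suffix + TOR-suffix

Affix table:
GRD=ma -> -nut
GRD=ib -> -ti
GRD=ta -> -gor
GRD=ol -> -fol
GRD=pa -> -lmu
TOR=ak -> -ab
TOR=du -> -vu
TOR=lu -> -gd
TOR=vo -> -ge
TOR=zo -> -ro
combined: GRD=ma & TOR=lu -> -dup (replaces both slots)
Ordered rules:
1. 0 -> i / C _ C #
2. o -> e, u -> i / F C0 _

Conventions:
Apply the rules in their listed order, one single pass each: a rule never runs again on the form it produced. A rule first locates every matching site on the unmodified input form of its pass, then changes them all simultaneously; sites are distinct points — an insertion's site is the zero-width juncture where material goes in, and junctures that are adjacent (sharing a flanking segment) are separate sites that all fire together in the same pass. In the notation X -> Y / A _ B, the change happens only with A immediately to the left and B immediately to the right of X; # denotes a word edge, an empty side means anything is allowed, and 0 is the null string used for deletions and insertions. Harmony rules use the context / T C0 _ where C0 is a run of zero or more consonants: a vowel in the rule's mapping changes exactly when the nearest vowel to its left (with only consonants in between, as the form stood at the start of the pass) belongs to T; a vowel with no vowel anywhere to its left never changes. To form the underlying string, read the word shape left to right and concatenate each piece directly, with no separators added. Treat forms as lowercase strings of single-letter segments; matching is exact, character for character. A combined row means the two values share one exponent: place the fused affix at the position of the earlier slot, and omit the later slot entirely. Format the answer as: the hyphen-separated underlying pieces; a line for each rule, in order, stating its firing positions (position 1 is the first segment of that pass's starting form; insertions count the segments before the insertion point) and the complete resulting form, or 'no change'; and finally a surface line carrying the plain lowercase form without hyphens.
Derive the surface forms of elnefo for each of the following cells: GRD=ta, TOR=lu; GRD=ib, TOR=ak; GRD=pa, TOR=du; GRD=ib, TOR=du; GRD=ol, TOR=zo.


cell GRD=ta, TOR=lu:
underlying: elnefo-gor-gd
1. 0 -> i / C _ C #: inserts after position(s) 10: elnefogorgid
2. o -> e, u -> i / F C0 _: fires at position(s) 6: elnefegorgid
surface: elnefegorgid

cell GRD=ib, TOR=ak:
underlying: elnefo-ti-ab
1. 0 -> i / C _ C #: no change
2. o -> e, u -> i / F C0 _: fires at position(s) 6: elnefetiab
surface: elnefetiab

cell GRD=pa, TOR=du:
underlying: elnefo-lmu-vu
1. 0 -> i / C _ C #: no change
2. o -> e, u -> i / F C0 _: fires at position(s) 6: elnefelmuvu
surface: elnefelmuvu

cell GRD=ib, TOR=du:
underlying: elnefo-ti-vu
1. 0 -> i / C _ C #: no change
2. o -> e, u -> i / F C0 _: fires at position(s) 6, 10: elnefetivi
surface: elnefetivi

cell GRD=ol, TOR=zo:
underlying: elnefo-fol-ro
1. 0 -> i / C _ C #: no change
2. o -> e, u -> i / F C0 _: fires at position(s) 6: elnefefolro
surface: elnefefolro


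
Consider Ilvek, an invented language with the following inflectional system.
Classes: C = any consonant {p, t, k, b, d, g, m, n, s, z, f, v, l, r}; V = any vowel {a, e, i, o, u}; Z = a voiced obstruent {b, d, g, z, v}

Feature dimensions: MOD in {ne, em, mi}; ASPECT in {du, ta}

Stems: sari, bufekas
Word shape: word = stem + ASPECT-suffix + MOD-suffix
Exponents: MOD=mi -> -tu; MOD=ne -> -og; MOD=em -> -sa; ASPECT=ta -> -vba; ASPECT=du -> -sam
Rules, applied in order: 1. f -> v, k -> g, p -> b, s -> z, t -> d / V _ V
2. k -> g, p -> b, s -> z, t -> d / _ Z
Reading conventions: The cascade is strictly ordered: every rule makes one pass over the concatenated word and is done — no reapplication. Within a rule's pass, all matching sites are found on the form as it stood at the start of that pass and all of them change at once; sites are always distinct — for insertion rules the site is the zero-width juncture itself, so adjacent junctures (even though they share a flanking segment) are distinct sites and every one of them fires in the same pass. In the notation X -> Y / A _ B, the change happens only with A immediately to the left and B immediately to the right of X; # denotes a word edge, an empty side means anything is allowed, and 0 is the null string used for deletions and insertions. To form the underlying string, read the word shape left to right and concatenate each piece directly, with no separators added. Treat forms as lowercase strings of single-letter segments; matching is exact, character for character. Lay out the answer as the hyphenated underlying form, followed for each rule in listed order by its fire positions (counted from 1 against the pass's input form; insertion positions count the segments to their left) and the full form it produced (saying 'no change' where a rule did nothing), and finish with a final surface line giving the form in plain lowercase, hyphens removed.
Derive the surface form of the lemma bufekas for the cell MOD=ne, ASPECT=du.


underlying: bufekas-sam-og
1. f -> v, k -> g, p -> b, s -> z, t -> d / V _ V: fires at position(s) 3, 5: buvegassamog
2. k -> g, p -> b, s -> z, t -> d / _ Z: no change
surface: buvegassamog


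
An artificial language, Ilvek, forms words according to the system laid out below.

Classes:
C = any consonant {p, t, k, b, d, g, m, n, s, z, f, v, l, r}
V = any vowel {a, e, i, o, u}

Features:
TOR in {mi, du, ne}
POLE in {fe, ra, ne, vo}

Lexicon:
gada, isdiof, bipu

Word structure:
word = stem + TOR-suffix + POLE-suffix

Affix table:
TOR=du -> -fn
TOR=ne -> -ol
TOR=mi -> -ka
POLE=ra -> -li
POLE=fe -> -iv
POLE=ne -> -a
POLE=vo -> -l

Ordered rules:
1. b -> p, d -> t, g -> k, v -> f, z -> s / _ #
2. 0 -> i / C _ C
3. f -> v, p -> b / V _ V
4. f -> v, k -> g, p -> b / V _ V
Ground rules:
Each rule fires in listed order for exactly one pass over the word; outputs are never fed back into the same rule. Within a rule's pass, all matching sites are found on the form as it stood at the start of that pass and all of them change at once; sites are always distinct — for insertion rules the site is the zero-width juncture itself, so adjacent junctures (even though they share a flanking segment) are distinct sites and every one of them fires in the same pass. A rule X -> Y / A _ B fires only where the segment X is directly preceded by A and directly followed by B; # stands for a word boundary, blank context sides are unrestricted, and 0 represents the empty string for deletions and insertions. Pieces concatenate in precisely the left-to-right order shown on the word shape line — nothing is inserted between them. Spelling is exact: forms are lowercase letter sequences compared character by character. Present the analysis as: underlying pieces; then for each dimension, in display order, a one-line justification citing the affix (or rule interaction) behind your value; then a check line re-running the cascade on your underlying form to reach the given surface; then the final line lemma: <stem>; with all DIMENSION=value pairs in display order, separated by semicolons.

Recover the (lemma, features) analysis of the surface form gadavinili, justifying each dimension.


underlying: gada-fn-li
TOR=du - signalled by the affix -fn
POLE=ra - signalled by the affix -li
check: gadafnli -> gadafnli -> gadafinili -> gadavinili -> gadavinili
lemma: gada; TOR=du; POLE=ra


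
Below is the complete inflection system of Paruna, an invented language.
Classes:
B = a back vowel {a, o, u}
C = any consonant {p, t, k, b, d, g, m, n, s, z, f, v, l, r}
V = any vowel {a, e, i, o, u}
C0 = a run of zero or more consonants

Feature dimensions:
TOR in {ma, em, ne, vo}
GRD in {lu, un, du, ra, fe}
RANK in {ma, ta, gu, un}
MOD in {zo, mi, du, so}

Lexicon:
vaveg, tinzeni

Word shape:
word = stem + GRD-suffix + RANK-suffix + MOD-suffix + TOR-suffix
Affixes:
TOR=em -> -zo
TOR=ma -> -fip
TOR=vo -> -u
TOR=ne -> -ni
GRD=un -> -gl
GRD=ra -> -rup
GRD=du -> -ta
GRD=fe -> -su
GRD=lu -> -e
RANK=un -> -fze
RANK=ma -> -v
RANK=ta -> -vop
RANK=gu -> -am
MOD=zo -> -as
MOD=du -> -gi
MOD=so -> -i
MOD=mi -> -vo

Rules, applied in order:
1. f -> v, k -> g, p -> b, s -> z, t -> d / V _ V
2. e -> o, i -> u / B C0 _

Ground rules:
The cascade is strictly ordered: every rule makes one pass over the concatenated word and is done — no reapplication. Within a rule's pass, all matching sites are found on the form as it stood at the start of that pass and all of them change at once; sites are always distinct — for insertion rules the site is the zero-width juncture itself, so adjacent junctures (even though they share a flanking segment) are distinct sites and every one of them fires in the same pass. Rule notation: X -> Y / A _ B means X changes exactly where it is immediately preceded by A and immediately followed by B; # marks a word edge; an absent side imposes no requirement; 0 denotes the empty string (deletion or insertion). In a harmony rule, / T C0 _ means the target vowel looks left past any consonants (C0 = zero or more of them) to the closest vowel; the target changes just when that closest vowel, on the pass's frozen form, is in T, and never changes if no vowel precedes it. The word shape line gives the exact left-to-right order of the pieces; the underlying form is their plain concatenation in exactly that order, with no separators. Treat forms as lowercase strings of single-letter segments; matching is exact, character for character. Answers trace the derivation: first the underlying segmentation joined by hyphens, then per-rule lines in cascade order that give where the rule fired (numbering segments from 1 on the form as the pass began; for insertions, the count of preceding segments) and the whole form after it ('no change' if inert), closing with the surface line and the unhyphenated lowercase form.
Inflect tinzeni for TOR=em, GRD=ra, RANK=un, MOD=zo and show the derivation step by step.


underlying: tinzeni-rup-fze-as-zo
1. f -> v, k -> g, p -> b, s -> z, t -> d / V _ V: no change
2. e -> o, i -> u / B C0 _: fires at position(s) 13: tinzenirupfzoaszo
surface: tinzenirupfzoaszo


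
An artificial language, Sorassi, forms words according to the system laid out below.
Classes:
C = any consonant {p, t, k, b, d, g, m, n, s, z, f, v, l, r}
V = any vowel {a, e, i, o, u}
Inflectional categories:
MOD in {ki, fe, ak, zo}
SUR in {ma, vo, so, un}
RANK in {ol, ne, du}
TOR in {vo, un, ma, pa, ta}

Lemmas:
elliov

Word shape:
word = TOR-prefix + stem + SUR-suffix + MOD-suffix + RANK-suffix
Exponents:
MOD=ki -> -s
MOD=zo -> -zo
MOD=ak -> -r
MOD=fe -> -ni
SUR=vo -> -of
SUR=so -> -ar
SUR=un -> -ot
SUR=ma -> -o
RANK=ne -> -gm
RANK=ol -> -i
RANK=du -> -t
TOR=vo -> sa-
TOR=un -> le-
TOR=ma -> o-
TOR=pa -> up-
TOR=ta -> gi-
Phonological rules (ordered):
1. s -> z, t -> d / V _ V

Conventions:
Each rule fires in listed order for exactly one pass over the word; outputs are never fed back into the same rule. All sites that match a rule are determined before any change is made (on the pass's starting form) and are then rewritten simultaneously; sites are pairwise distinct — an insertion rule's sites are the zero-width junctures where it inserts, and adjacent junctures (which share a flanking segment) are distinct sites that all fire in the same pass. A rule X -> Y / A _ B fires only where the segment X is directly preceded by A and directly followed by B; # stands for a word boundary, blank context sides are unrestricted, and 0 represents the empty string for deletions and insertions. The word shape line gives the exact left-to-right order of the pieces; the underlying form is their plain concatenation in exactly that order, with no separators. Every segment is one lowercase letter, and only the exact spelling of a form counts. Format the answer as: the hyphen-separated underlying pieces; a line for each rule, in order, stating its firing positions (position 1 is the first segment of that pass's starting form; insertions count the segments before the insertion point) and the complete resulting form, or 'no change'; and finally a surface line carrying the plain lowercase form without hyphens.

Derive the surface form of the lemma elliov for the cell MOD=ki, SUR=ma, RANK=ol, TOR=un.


underlying: le-elliov-o-s-i
1. s -> z, t -> d / V _ V: fires at position(s) 10: leelliovozi
surface: leelliovozi


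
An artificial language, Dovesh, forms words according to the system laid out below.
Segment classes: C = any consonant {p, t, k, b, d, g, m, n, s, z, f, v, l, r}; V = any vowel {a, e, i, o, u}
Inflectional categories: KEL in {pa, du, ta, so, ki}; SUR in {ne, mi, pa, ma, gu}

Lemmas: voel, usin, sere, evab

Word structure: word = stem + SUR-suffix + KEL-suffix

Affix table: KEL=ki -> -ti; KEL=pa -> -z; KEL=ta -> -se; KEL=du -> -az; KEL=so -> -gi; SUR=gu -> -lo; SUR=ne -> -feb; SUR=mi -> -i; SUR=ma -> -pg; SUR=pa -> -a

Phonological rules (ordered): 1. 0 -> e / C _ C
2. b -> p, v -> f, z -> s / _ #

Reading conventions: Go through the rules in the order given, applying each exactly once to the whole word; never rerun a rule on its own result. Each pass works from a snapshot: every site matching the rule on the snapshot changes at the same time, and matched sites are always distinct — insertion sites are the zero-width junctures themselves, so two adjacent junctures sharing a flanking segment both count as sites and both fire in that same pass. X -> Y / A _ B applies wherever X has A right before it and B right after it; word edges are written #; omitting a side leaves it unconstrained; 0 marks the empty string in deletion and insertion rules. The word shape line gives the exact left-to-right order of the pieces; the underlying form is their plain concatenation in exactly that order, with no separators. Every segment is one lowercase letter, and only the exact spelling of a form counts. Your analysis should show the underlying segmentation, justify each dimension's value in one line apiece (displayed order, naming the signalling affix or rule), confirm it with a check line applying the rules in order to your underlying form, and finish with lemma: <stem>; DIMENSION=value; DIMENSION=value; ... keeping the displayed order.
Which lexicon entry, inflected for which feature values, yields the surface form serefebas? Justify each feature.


underlying: sere-feb-az
KEL=du - signalled by the affix -az
SUR=ne - signalled by the affix -feb
check: serefebaz -> serefebaz -> serefebas
lemma: sere; KEL=du; SUR=ne


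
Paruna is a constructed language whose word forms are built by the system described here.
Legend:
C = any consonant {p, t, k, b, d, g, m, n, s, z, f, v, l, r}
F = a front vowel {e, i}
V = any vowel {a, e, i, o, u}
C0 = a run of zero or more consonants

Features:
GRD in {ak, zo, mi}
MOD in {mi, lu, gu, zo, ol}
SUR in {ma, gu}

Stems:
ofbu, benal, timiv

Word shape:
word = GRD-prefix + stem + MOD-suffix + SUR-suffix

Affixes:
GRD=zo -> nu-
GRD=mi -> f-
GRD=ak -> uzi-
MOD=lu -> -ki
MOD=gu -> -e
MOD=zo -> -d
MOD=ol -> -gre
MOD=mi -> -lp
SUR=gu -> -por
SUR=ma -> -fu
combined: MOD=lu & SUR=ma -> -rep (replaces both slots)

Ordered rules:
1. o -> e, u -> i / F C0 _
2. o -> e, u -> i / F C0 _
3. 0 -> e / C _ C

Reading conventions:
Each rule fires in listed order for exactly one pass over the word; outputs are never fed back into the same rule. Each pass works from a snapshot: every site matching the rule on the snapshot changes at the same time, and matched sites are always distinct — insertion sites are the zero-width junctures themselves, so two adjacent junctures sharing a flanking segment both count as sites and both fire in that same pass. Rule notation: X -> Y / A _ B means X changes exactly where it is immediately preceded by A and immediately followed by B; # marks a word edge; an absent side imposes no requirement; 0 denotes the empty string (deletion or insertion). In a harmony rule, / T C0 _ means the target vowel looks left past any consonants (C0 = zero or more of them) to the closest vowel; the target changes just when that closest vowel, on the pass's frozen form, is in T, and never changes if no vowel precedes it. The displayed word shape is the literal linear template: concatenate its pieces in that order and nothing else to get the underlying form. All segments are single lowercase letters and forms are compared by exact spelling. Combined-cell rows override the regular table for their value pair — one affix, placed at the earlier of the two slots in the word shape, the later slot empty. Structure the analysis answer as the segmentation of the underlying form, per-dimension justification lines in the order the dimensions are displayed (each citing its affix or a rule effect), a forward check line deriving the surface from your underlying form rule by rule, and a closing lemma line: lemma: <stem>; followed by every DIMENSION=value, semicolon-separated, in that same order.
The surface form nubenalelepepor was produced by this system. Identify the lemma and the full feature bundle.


underlying: nu-benal-lp-por
GRD=zo - signalled by the affix nu-
MOD=mi - signalled by the affix -lp
SUR=gu - signalled by the affix -por
check: nubenallppor -> nubenallppor -> nubenallppor -> nubenalelepepor
lemma: benal; GRD=zo; MOD=mi; SUR=gu


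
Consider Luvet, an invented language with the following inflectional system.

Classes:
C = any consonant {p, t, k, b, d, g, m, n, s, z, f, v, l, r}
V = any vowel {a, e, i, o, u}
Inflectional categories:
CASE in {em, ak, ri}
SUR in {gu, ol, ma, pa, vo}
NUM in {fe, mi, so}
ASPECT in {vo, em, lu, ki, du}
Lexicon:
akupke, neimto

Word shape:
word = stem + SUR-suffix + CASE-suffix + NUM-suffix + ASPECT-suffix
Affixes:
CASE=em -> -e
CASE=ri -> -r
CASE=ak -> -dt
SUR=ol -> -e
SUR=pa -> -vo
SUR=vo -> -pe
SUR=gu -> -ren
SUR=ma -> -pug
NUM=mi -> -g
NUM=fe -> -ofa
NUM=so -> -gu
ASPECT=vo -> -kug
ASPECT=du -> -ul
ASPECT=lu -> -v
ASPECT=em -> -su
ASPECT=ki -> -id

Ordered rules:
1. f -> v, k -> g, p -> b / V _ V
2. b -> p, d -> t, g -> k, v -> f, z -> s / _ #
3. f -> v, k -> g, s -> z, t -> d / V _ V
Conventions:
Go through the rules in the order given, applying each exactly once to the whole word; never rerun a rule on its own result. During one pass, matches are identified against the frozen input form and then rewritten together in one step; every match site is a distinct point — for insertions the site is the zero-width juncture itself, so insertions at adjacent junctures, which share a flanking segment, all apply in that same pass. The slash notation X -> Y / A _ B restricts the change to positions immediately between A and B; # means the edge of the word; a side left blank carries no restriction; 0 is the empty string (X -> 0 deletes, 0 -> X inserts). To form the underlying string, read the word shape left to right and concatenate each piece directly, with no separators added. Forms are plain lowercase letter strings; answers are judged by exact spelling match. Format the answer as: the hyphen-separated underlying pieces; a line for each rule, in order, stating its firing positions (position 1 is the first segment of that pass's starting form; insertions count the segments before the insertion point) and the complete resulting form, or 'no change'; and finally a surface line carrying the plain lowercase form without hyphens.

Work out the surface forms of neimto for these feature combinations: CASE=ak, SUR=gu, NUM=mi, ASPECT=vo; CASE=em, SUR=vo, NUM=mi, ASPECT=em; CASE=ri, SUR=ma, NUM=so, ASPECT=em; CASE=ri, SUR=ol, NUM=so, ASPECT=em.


cell CASE=ak, SUR=gu, NUM=mi, ASPECT=vo:
underlying: neimto-ren-dt-g-kug
1. f -> v, k -> g, p -> b / V _ V: no change
2. b -> p, d -> t, g -> k, v -> f, z -> s / _ #: fires at position(s) 15: neimtorendtgkuk
3. f -> v, k -> g, s -> z, t -> d / V _ V: no change
surface: neimtorendtgkuk

cell CASE=em, SUR=vo, NUM=mi, ASPECT=em:
underlying: neimto-pe-e-g-su
1. f -> v, k -> g, p -> b / V _ V: fires at position(s) 7: neimtobeegsu
2. b -> p, d -> t, g -> k, v -> f, z -> s / _ #: no change
3. f -> v, k -> g, s -> z, t -> d / V _ V: no change
surface: neimtobeegsu

cell CASE=ri, SUR=ma, NUM=so, ASPECT=em:
underlying: neimto-pug-r-gu-su
1. f -> v, k -> g, p -> b / V _ V: fires at position(s) 7: neimtobugrgusu
2. b -> p, d -> t, g -> k, v -> f, z -> s / _ #: no change
3. f -> v, k -> g, s -> z, t -> d / V _ V: fires at position(s) 13: neimtobugrguzu
surface: neimtobugrguzu

cell CASE=ri, SUR=ol, NUM=so, ASPECT=em:
underlying: neimto-e-r-gu-su
1. f -> v, k -> g, p -> b / V _ V: no change
2. b -> p, d -> t, g -> k, v -> f, z -> s / _ #: no change
3. f -> v, k -> g, s -> z, t -> d / V _ V: fires at position(s) 11: neimtoerguzu
surface: neimtoerguzu


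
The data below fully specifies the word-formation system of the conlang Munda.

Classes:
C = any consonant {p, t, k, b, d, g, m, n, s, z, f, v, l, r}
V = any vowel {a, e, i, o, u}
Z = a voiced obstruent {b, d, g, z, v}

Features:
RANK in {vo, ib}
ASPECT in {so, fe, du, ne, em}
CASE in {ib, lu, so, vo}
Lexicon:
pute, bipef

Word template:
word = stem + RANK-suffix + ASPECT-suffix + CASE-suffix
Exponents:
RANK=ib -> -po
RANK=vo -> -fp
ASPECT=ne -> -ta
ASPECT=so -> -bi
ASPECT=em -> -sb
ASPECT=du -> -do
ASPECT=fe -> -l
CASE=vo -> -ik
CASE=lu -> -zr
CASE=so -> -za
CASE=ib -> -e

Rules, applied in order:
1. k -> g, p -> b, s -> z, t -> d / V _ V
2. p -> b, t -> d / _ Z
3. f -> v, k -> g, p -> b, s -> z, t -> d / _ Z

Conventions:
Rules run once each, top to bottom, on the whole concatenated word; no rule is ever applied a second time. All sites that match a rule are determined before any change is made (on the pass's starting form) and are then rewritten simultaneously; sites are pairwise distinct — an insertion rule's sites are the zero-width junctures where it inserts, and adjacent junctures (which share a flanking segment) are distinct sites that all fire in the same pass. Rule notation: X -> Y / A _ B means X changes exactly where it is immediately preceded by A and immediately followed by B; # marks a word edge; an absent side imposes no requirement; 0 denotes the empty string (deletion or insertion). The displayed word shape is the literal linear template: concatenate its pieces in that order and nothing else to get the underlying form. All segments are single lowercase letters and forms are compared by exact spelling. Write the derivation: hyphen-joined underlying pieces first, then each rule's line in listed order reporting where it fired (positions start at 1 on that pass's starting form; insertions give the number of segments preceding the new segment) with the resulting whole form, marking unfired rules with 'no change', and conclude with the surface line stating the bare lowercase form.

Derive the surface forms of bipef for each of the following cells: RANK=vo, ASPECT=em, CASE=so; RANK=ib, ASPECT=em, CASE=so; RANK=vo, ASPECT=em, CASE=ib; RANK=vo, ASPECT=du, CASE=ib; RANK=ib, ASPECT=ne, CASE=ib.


cell RANK=vo, ASPECT=em, CASE=so:
underlying: bipef-fp-sb-za
1. k -> g, p -> b, s -> z, t -> d / V _ V: fires at position(s) 3: bibeffpsbza
2. p -> b, t -> d / _ Z: no change
3. f -> v, k -> g, p -> b, s -> z, t -> d / _ Z: fires at position(s) 8: bibeffpzbza
surface: bibeffpzbza

cell RANK=ib, ASPECT=em, CASE=so:
underlying: bipef-po-sb-za
1. k -> g, p -> b, s -> z, t -> d / V _ V: fires at position(s) 3: bibefposbza
2. p -> b, t -> d / _ Z: no change
3. f -> v, k -> g, p -> b, s -> z, t -> d / _ Z: fires at position(s) 8: bibefpozbza
surface: bibefpozbza

cell RANK=vo, ASPECT=em, CASE=ib:
underlying: bipef-fp-sb-e
1. k -> g, p -> b, s -> z, t -> d / V _ V: fires at position(s) 3: bibeffpsbe
2. p -> b, t -> d / _ Z: no change
3. f -> v, k -> g, p -> b, s -> z, t -> d / _ Z: fires at position(s) 8: bibeffpzbe
surface: bibeffpzbe

cell RANK=vo, ASPECT=du, CASE=ib:
underlying: bipef-fp-do-e
1. k -> g, p -> b, s -> z, t -> d / V _ V: fires at position(s) 3: bibeffpdoe
2. p -> b, t -> d / _ Z: fires at position(s) 7: bibeffbdoe
3. f -> v, k -> g, p -> b, s -> z, t -> d / _ Z: fires at position(s) 6: bibefvbdoe
surface: bibefvbdoe

cell RANK=ib, ASPECT=ne, CASE=ib:
underlying: bipef-po-ta-e
1. k -> g, p -> b, s -> z, t -> d / V _ V: fires at position(s) 3, 8: bibefpodae
2. p -> b, t -> d / _ Z: no change
3. f -> v, k -> g, p -> b, s -> z, t -> d / _ Z: no change
surface: bibefpodae


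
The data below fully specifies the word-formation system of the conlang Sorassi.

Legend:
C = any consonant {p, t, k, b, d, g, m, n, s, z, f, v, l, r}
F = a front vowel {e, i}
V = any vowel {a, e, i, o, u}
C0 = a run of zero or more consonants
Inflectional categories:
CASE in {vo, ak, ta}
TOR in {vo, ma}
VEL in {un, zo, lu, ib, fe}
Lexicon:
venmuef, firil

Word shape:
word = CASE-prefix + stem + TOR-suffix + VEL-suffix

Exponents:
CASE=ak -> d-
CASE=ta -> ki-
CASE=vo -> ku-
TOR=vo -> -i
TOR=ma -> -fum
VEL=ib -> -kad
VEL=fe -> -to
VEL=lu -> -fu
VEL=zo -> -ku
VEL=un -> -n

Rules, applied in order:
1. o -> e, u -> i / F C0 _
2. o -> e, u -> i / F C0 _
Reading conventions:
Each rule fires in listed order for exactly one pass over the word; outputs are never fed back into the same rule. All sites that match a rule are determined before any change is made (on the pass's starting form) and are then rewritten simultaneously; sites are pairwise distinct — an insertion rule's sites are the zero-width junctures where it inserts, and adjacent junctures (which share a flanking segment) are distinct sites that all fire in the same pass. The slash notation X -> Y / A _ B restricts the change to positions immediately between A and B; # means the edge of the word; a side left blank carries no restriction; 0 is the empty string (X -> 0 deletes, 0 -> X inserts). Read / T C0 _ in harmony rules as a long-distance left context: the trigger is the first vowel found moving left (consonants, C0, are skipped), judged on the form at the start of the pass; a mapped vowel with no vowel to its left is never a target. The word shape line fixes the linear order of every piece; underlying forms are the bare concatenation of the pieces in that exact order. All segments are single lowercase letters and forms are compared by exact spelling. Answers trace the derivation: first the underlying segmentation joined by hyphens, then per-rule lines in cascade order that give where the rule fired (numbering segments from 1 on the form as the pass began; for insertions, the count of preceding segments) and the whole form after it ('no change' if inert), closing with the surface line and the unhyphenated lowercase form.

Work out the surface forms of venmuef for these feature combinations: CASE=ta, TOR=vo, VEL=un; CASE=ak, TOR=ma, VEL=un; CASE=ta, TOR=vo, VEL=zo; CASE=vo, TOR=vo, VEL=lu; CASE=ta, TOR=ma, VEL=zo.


cell CASE=ta, TOR=vo, VEL=un:
underlying: ki-venmuef-i-n
1. o -> e, u -> i / F C0 _: fires at position(s) 7: kivenmiefin
2. o -> e, u -> i / F C0 _: no change
surface: kivenmiefin

cell CASE=ak, TOR=ma, VEL=un:
underlying: d-venmuef-fum-n
1. o -> e, u -> i / F C0 _: fires at position(s) 6, 10: dvenmieffimn
2. o -> e, u -> i / F C0 _: no change
surface: dvenmieffimn

cell CASE=ta, TOR=vo, VEL=zo:
underlying: ki-venmuef-i-ku
1. o -> e, u -> i / F C0 _: fires at position(s) 7, 12: kivenmiefiki
2. o -> e, u -> i / F C0 _: no change
surface: kivenmiefiki

cell CASE=vo, TOR=vo, VEL=lu:
underlying: ku-venmuef-i-fu
1. o -> e, u -> i / F C0 _: fires at position(s) 7, 12: kuvenmiefifi
2. o -> e, u -> i / F C0 _: no change
surface: kuvenmiefifi

cell CASE=ta, TOR=ma, VEL=zo:
underlying: ki-venmuef-fum-ku
1. o -> e, u -> i / F C0 _: fires at position(s) 7, 11: kivenmieffimku
2. o -> e, u -> i / F C0 _: fires at position(s) 14: kivenmieffimki
surface: kivenmieffimki


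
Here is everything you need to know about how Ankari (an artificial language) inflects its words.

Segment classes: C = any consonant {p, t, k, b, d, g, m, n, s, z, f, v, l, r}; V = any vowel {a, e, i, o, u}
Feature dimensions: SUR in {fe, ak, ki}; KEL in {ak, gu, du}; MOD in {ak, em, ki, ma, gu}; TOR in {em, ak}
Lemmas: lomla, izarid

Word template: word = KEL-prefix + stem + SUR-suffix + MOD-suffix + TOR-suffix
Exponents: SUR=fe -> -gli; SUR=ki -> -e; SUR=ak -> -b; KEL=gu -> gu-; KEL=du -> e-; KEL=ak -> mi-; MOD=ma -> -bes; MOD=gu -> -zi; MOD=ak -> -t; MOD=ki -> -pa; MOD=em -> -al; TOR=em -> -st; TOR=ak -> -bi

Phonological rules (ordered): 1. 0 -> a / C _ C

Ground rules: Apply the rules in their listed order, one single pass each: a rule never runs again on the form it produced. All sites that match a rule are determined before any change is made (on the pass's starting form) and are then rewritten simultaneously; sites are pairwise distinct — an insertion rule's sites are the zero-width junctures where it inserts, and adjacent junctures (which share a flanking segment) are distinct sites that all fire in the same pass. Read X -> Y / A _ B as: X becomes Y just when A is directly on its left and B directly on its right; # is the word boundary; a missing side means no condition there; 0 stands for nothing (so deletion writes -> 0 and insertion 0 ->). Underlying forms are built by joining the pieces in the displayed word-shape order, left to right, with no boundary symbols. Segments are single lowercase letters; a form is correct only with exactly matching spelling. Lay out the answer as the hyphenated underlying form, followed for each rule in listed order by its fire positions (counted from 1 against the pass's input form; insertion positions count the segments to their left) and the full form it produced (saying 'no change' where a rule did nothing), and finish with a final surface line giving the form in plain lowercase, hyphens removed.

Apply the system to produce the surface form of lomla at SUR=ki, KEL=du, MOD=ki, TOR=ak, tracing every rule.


underlying: e-lomla-e-pa-bi
1. 0 -> a / C _ C: inserts after position(s) 4: elomalaepabi
surface: elomalaepabi


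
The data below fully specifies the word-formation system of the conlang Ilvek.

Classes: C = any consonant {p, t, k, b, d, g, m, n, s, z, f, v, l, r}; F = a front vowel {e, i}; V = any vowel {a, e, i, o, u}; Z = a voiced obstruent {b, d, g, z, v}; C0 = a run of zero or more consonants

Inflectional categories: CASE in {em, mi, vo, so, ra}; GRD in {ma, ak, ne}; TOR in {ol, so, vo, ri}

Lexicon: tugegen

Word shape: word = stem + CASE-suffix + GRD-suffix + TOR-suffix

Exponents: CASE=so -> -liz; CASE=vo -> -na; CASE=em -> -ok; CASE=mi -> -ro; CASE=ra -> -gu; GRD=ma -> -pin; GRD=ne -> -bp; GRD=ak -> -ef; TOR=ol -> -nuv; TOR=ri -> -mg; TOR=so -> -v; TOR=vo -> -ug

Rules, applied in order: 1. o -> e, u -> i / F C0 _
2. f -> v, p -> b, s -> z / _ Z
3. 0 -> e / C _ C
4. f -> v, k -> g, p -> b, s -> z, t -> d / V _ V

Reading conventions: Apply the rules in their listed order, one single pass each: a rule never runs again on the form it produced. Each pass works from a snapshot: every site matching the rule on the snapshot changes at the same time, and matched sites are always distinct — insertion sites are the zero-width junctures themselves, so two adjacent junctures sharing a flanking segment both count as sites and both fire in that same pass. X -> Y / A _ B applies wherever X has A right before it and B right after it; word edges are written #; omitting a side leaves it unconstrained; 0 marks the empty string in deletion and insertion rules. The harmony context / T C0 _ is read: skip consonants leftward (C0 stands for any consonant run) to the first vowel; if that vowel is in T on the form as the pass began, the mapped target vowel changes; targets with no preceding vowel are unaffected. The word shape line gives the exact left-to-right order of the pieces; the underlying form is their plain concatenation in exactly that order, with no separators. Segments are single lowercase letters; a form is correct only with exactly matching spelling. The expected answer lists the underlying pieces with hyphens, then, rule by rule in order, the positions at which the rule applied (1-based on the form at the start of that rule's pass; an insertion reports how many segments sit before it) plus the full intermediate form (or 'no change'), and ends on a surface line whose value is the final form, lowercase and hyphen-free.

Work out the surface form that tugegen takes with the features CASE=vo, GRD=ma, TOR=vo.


underlying: tugegen-na-pin-ug
1. o -> e, u -> i / F C0 _: fires at position(s) 13: tugegennapinig
2. f -> v, p -> b, s -> z / _ Z: no change
3. 0 -> e / C _ C: inserts after position(s) 7: tugegenenapinig
4. f -> v, k -> g, p -> b, s -> z, t -> d / V _ V: fires at position(s) 11: tugegenenabinig
surface: tugegenenabinig


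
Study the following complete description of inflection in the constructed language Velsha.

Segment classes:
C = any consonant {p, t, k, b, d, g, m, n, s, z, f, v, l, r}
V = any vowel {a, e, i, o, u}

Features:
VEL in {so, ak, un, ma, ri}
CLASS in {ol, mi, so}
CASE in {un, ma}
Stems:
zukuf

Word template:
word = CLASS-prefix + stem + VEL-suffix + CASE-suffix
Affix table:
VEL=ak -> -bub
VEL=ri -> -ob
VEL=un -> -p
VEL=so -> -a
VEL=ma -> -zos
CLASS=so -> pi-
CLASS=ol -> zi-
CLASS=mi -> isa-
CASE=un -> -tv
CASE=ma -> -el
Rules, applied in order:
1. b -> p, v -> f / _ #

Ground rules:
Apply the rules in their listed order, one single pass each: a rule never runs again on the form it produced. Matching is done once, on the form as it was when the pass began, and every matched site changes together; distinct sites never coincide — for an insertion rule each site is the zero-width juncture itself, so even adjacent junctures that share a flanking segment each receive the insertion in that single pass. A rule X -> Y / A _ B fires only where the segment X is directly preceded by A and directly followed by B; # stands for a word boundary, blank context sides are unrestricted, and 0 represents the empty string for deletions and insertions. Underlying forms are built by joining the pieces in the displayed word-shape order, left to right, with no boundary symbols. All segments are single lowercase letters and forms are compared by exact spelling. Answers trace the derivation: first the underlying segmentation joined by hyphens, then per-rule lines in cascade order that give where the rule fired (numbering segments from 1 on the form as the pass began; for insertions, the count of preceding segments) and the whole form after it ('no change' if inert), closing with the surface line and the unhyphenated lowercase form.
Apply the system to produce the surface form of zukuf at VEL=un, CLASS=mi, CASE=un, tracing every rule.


underlying: isa-zukuf-p-tv
1. b -> p, v -> f / _ #: fires at position(s) 11: isazukufptf
surface: isazukufptf


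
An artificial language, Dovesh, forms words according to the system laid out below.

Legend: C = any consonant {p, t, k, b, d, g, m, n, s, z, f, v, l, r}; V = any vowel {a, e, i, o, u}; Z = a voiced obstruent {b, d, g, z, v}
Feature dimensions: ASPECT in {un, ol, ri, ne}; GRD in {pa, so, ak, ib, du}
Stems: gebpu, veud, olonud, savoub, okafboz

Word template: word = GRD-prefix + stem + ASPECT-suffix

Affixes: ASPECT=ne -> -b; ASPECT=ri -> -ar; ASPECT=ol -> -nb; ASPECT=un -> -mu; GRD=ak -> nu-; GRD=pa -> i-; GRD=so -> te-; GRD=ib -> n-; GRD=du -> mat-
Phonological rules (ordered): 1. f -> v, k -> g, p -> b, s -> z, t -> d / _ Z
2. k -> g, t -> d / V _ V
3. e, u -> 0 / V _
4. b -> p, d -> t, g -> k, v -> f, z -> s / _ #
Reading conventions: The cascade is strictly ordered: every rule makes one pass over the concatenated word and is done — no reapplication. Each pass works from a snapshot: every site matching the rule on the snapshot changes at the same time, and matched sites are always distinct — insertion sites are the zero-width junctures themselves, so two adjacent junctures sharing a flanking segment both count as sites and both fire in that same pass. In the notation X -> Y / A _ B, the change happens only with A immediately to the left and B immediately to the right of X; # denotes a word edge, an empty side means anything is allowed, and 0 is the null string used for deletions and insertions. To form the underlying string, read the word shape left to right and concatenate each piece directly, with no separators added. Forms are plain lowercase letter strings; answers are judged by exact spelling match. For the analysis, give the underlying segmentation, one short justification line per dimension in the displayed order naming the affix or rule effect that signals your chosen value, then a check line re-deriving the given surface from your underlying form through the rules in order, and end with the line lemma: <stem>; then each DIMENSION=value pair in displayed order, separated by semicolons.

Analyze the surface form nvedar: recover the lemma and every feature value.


underlying: n-veud-ar
ASPECT=ri - signalled by the affix -ar
GRD=ib - signalled by the affix n-
check: nveudar -> nveudar -> nveudar -> nvedar -> nvedar
lemma: veud; ASPECT=ri; GRD=ib
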